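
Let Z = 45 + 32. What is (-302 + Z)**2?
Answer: 50625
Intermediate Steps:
Z = 77
(-302 + Z)**2 = (-302 + 77)**2 = (-225)**2 = 50625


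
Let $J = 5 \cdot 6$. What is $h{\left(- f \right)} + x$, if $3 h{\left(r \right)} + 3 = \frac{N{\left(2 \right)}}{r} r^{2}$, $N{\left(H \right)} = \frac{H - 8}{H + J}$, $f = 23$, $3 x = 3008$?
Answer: $\frac{48149}{48} \approx 1003.1$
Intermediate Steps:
$x = \frac{3008}{3}$ ($x = \frac{1}{3} \cdot 3008 = \frac{3008}{3} \approx 1002.7$)
$J = 30$
$N{\left(H \right)} = \frac{-8 + H}{30 + H}$ ($N{\left(H \right)} = \frac{H - 8}{H + 30} = \frac{-8 + H}{30 + H}$)
$h{\left(r \right)} = -1 - \frac{r}{16}$ ($h{\left(r \right)} = -1 + \frac{\frac{\frac{1}{30 + 2} \left(-8 + 2\right)}{r} r^{2}}{3} = -1 + \frac{\frac{\frac{1}{32} \left(-6\right)}{r} r^{2}}{3} = -1 + \frac{- \frac{3}{16 r} r^{2}}{3} = -1 + \frac{\left(- \frac{3}{16}\right) r}{3} = -1 - \frac{r}{16}$)
$h{\left(- f \right)} + x = \left(-1 - \frac{\left(-1\right) 23}{16}\right) + \frac{3008}{3} = \left(-1 - - \frac{23}{16}\right) + \frac{3008}{3} = \left(-1 + \frac{23}{16}\right) + \frac{3008}{3} = \frac{7}{16} + \frac{3008}{3} = \frac{48149}{48}$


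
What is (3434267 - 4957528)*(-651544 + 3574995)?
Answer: -4453178893711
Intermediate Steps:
(3434267 - 4957528)*(-651544 + 3574995) = -1523261*2923451 = -4453178893711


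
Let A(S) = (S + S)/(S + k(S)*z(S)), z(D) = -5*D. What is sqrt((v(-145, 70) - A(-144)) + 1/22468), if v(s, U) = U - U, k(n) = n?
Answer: I*sqrt(179064427255)/8099714 ≈ 0.052244*I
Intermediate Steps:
v(s, U) = 0
A(S) = 2*S/(S - 5*S**2) (A(S) = (S + S)/(S + S*(-5*S)) = (2*S)/(S - 5*S**2) = 2*S/(S - 5*S**2))
sqrt((v(-145, 70) - A(-144)) + 1/22468) = sqrt((0 - 2/(1 - 5*(-144))) + 1/22468) = sqrt((0 - 2/(1 + 720)) + 1/22468) = sqrt((0 - 2/721) + 1/22468) = sqrt(-2/721 + 1/22468) = sqrt(-44215/16199428) = I*sqrt(179064427255)/8099714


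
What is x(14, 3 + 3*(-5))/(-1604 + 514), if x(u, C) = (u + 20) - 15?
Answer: -19/1090 ≈ -0.017431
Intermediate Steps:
x(u, C) = 5 + u (x(u, C) = (20 + u) - 15 = 5 + u)
x(14, 3 + 3*(-5))/(-1604 + 514) = (5 + 14)/(-1604 + 514) = 19/(-1090) = -1/1090*19 = -19/1090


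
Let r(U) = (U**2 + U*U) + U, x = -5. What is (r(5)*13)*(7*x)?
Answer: -25025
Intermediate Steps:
r(U) = U + 2*U**2 (r(U) = (U**2 + U**2) + U = 2*U**2 + U = U + 2*U**2)
(r(5)*13)*(7*x) = ((5*(1 + 2*5))*13)*(7*(-5)) = ((5*(1 + 10))*13)*(-35) = ((5*11)*13)*(-35) = (55*13)*(-35) = 715*(-35) = -25025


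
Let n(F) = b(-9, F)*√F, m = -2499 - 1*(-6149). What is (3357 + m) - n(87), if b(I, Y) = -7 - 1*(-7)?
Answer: 7007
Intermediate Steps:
b(I, Y) = 0 (b(I, Y) = -7 + 7 = 0)
m = 3650 (m = -2499 + 6149 = 3650)
n(F) = 0 (n(F) = 0*√F = 0)
(3357 + m) - n(87) = (3357 + 3650) - 1*0 = 7007 + 0 = 7007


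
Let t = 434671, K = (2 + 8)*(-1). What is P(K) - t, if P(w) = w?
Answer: -434681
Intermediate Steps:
K = -10 (K = 10*(-1) = -10)
P(K) - t = -10 - 1*434671 = -10 - 434671 = -434681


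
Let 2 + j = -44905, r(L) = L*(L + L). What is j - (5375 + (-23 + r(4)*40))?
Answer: -51539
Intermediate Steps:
r(L) = 2*L² (r(L) = L*(2*L) = 2*L²)
j = -44907 (j = -2 - 44905 = -44907)
j - (5375 + (-23 + r(4)*40)) = -44907 - (5375 + (-23 + (2*4²)*40)) = -44907 - (5375 + (-23 + (2*16)*40)) = -44907 - (5375 + (-23 + 32*40)) = -44907 - (5375 + (-23 + 1280)) = -44907 - (5375 + 1257) = -44907 - 1*6632 = -44907 - 6632 = -51539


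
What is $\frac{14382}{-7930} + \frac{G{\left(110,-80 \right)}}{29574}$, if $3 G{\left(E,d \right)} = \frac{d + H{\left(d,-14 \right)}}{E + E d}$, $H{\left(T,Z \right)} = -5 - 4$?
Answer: $- \frac{1108843759099}{611398384740} \approx -1.8136$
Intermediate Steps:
$H{\left(T,Z \right)} = -9$
$G{\left(E,d \right)} = \frac{-9 + d}{3 \left(E + E d\right)}$ ($G{\left(E,d \right)} = \frac{\left(d - 9\right) \frac{1}{E + E d}}{3} = \frac{\left(-9 + d\right) \frac{1}{E + E d}}{3} = \frac{\frac{1}{E + E d} \left(-9 + d\right)}{3} = \frac{-9 + d}{3 \left(E + E d\right)}$)
$\frac{14382}{-7930} + \frac{G{\left(110,-80 \right)}}{29574} = \frac{14382}{-7930} + \frac{\frac{1}{3} \cdot \frac{1}{110} \frac{1}{1 - 80} \left(-9 - 80\right)}{29574} = 14382 \left(- \frac{1}{7930}\right) + \frac{1}{3} \cdot \frac{1}{110} \frac{1}{-79} \left(-89\right) \frac{1}{29574} = - \frac{7191}{3965} + \frac{1}{3} \cdot \frac{1}{110} \left(- \frac{1}{79}\right) \left(-89\right) \frac{1}{29574} = - \frac{7191}{3965} + \frac{89}{26070} \cdot \frac{1}{29574} = - \frac{7191}{3965} + \frac{89}{770994180} = - \frac{1108843759099}{611398384740}$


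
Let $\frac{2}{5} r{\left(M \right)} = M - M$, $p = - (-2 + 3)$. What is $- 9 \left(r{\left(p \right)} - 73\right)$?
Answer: $657$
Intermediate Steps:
$p = -1$ ($p = \left(-1\right) 1 = -1$)
$r{\left(M \right)} = 0$ ($r{\left(M \right)} = \frac{5 \left(M - M\right)}{2} = \frac{5}{2} \cdot 0 = 0$)
$- 9 \left(r{\left(p \right)} - 73\right) = - 9 \left(0 - 73\right) = \left(-9\right) \left(-73\right) = 657$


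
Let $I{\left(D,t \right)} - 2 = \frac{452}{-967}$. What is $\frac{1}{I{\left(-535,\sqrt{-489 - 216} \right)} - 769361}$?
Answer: $- \frac{967}{743970605} \approx -1.2998 \cdot 10^{-6}$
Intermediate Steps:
$I{\left(D,t \right)} = \frac{1482}{967}$ ($I{\left(D,t \right)} = 2 + \frac{452}{-967} = 2 + 452 \left(- \frac{1}{967}\right) = 2 - \frac{452}{967} = \frac{1482}{967}$)
$\frac{1}{I{\left(-535,\sqrt{-489 - 216} \right)} - 769361} = \frac{1}{\frac{1482}{967} - 769361} = \frac{1}{- \frac{743970605}{967}} = - \frac{967}{743970605}$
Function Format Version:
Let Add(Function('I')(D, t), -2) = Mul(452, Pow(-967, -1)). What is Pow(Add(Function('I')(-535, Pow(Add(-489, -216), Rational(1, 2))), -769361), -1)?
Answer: Rational(-967, 743970605) ≈ -1.2998e-6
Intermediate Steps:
Function('I')(D, t) = Rational(1482, 967) (Function('I')(D, t) = Add(2, Mul(452, Pow(-967, -1))) = Add(2, Mul(452, Rational(-1, 967))) = Add(2, Rational(-452, 967)) = Rational(1482, 967))
Pow(Add(Function('I')(-535, Pow(Add(-489, -216), Rational(1, 2))), -769361), -1) = Pow(Add(Rational(1482, 967), -769361), -1) = Pow(Rational(-743970605, 967), -1) = Rational(-967, 743970605)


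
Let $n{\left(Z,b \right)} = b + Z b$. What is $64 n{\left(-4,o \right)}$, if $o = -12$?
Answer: $2304$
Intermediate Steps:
$64 n{\left(-4,o \right)} = 64 \left(- 12 \left(1 - 4\right)\right) = 64 \left(\left(-12\right) \left(-3\right)\right) = 64 \cdot 36 = 2304$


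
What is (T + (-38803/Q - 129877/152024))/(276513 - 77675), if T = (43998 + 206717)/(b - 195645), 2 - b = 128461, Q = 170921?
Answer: -976323572868451/104657745459358260488 ≈ -9.3287e-6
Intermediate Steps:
b = -128459 (b = 2 - 1*128461 = 2 - 128461 = -128459)
T = -250715/324104 (T = (43998 + 206717)/(-128459 - 195645) = 250715/(-324104) = 250715*(-1/324104) = -250715/324104 ≈ -0.77356)
(T + (-38803/Q - 129877/152024))/(276513 - 77675) = (-250715/324104 + (-38803/170921 - 129877/152024))/(276513 - 77675) = (-250715/324104 + (-38803*1/170921 - 129877*1/152024))/198838 = (-250715/324104 + (-38803/170921 - 129877/152024))*(1/198838) = (-250715/324104 - 28097693989/25984094104)*(1/198838) = -976323572868451/526346802217676*1/198838 = -976323572868451/104657745459358260488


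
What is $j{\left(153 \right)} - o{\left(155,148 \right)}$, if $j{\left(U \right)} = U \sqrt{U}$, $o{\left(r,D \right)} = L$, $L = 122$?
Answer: $-122 + 459 \sqrt{17} \approx 1770.5$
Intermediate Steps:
$o{\left(r,D \right)} = 122$
$j{\left(U \right)} = U^{\frac{3}{2}}$
$j{\left(153 \right)} - o{\left(155,148 \right)} = 153^{\frac{3}{2}} - 122 = 459 \sqrt{17} - 122 = -122 + 459 \sqrt{17}$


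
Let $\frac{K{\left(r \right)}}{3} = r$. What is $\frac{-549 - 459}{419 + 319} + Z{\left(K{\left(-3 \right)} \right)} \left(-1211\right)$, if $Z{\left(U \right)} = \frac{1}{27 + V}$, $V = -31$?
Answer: $\frac{49427}{164} \approx 301.38$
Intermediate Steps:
$K{\left(r \right)} = 3 r$
$Z{\left(U \right)} = - \frac{1}{4}$ ($Z{\left(U \right)} = \frac{1}{27 - 31} = \frac{1}{-4} = - \frac{1}{4}$)
$\frac{-549 - 459}{419 + 319} + Z{\left(K{\left(-3 \right)} \right)} \left(-1211\right) = \frac{-549 - 459}{419 + 319} - - \frac{1211}{4} = - \frac{1008}{738} + \frac{1211}{4} = \left(-1008\right) \frac{1}{738} + \frac{1211}{4} = - \frac{56}{41} + \frac{1211}{4} = \frac{49427}{164}$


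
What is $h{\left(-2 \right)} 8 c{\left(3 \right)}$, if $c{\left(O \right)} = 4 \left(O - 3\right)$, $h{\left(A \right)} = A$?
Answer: $0$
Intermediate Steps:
$c{\left(O \right)} = -12 + 4 O$ ($c{\left(O \right)} = 4 \left(-3 + O\right) = -12 + 4 O$)
$h{\left(-2 \right)} 8 c{\left(3 \right)} = \left(-2\right) 8 \left(-12 + 4 \cdot 3\right) = - 16 \left(-12 + 12\right) = \left(-16\right) 0 = 0$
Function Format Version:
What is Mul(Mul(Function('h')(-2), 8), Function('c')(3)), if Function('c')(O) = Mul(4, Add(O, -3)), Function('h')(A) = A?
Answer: 0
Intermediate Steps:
Function('c')(O) = Add(-12, Mul(4, O)) (Function('c')(O) = Mul(4, Add(-3, O)) = Add(-12, Mul(4, O)))
Mul(Mul(Function('h')(-2), 8), Function('c')(3)) = Mul(Mul(-2, 8), Add(-12, Mul(4, 3))) = Mul(-16, Add(-12, 12)) = Mul(-16, 0) = 0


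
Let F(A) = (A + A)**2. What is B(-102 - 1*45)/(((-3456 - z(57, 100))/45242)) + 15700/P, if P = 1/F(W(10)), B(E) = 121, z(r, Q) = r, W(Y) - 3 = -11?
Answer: 14113975318/3513 ≈ 4.0176e+6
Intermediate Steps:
W(Y) = -8 (W(Y) = 3 - 11 = -8)
F(A) = 4*A**2 (F(A) = (2*A)**2 = 4*A**2)
P = 1/256 (P = 1/(4*(-8)**2) = 1/(4*64) = 1/256 ≈ 0.0039063)
B(-102 - 1*45)/(((-3456 - z(57, 100))/45242)) + 15700/P = 121/(((-3456 - 1*57)/45242)) + 15700/(1/256) = 121/(((-3456 - 57)*(1/45242))) + 15700*256 = 121/((-3513*1/45242)) + 4019200 = 121/(-3513/45242) + 4019200 = 121*(-45242/3513) + 4019200 = -5474282/3513 + 4019200 = 14113975318/3513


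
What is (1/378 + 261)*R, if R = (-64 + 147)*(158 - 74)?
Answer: 16377394/9 ≈ 1.8197e+6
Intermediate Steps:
R = 6972 (R = 83*84 = 6972)
(1/378 + 261)*R = (1/378 + 261)*6972 = (98659/378)*6972 = 16377394/9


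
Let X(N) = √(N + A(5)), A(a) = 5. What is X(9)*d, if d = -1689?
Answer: -1689*√14 ≈ -6319.7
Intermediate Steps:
X(N) = √(5 + N) (X(N) = √(N + 5) = √(5 + N))
X(9)*d = √(5 + 9)*(-1689) = √14*(-1689) = -1689*√14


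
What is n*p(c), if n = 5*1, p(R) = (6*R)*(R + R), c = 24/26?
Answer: 8640/169 ≈ 51.124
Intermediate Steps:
c = 12/13 (c = 24*(1/26) = 12/13 ≈ 0.92308)
p(R) = 12*R² (p(R) = (6*R)*(2*R) = 12*R²)
n = 5
n*p(c) = 5*(12*(12/13)²) = 5*(12*(144/169)) = 5*(1728/169) = 8640/169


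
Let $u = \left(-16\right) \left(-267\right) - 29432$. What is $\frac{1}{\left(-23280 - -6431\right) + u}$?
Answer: $- \frac{1}{42009} \approx -2.3804 \cdot 10^{-5}$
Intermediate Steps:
$u = -25160$ ($u = 4272 - 29432 = -25160$)
$\frac{1}{\left(-23280 - -6431\right) + u} = \frac{1}{\left(-23280 - -6431\right) - 25160} = \frac{1}{\left(-23280 + 6431\right) - 25160} = \frac{1}{-16849 - 25160} = \frac{1}{-42009} = - \frac{1}{42009}$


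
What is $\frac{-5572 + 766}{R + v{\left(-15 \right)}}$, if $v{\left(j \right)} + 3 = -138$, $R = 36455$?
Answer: $- \frac{2403}{18157} \approx -0.13235$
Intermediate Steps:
$v{\left(j \right)} = -141$ ($v{\left(j \right)} = -3 - 138 = -141$)
$\frac{-5572 + 766}{R + v{\left(-15 \right)}} = \frac{-5572 + 766}{36455 - 141} = - \frac{4806}{36314} = \left(-4806\right) \frac{1}{36314} = - \frac{2403}{18157}$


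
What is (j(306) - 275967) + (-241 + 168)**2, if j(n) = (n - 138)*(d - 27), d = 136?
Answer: -252326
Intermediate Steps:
j(n) = -15042 + 109*n (j(n) = (n - 138)*(136 - 27) = (-138 + n)*109 = -15042 + 109*n)
(j(306) - 275967) + (-241 + 168)**2 = ((-15042 + 109*306) - 275967) + (-241 + 168)**2 = ((-15042 + 33354) - 275967) + (-73)**2 = (18312 - 275967) + 5329 = -257655 + 5329 = -252326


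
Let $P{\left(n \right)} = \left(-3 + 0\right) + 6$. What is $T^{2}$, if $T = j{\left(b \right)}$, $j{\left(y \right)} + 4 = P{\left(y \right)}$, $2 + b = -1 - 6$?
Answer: $1$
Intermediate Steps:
$b = -9$ ($b = -2 - 7 = -9$)
$P{\left(n \right)} = 3$ ($P{\left(n \right)} = -3 + 6 = 3$)
$j{\left(y \right)} = -1$ ($j{\left(y \right)} = -4 + 3 = -1$)
$T = -1$
$T^{2} = \left(-1\right)^{2} = 1$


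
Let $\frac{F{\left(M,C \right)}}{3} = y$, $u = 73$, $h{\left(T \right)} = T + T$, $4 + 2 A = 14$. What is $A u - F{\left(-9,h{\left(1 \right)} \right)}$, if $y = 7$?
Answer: $344$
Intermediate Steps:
$A = 5$ ($A = -2 + \frac{1}{2} \cdot 14 = -2 + 7 = 5$)
$h{\left(T \right)} = 2 T$
$F{\left(M,C \right)} = 21$ ($F{\left(M,C \right)} = 3 \cdot 7 = 21$)
$A u - F{\left(-9,h{\left(1 \right)} \right)} = 5 \cdot 73 - 21 = 365 - 21 = 344$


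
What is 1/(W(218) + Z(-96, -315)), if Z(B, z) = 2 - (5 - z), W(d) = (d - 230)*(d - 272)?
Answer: 1/330 ≈ 0.0030303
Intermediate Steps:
W(d) = (-272 + d)*(-230 + d) (W(d) = (-230 + d)*(-272 + d) = (-272 + d)*(-230 + d))
Z(B, z) = -3 + z (Z(B, z) = 2 + (-5 + z) = -3 + z)
1/(W(218) + Z(-96, -315)) = 1/((62560 + 218² - 502*218) + (-3 - 315)) = 1/((62560 + 47524 - 109436) - 318) = 1/(648 - 318) = 1/330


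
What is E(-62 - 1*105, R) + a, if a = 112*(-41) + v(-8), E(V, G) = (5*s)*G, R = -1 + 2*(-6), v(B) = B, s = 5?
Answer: -4925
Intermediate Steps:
R = -13 (R = -1 - 12 = -13)
E(V, G) = 25*G (E(V, G) = (5*5)*G = 25*G)
a = -4600 (a = 112*(-41) - 8 = -4592 - 8 = -4600)
E(-62 - 1*105, R) + a = 25*(-13) - 4600 = -325 - 4600 = -4925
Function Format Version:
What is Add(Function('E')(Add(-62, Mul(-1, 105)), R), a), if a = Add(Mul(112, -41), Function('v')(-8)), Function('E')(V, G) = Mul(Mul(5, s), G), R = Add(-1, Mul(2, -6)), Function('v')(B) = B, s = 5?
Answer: -4925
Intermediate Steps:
R = -13 (R = Add(-1, -12) = -13)
Function('E')(V, G) = Mul(25, G) (Function('E')(V, G) = Mul(Mul(5, 5), G) = Mul(25, G))
a = -4600 (a = Add(Mul(112, -41), -8) = Add(-4592, -8) = -4600)
Add(Function('E')(Add(-62, Mul(-1, 105)), R), a) = Add(Mul(25, -13), -4600) = Add(-325, -4600) = -4925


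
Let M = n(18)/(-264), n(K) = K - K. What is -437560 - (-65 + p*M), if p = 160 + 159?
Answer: -437495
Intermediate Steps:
n(K) = 0
p = 319
M = 0 (M = 0/(-264) = 0*(-1/264) = 0)
-437560 - (-65 + p*M) = -437560 - (-65 + 319*0) = -437560 - (-65 + 0) = -437560 - 1*(-65) = -437560 + 65 = -437495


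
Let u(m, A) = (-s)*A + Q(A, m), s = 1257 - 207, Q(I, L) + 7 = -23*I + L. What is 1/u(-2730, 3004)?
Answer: -1/3226029 ≈ -3.0998e-7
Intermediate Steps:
Q(I, L) = -7 + L - 23*I (Q(I, L) = -7 + (-23*I + L) = -7 + (L - 23*I) = -7 + L - 23*I)
s = 1050
u(m, A) = -7 + m - 1073*A (u(m, A) = (-1*1050)*A + (-7 + m - 23*A) = -1050*A + (-7 + m - 23*A) = -7 + m - 1073*A)
1/u(-2730, 3004) = 1/(-7 - 2730 - 1073*3004) = 1/(-7 - 2730 - 3223292) = 1/(-3226029) = -1/3226029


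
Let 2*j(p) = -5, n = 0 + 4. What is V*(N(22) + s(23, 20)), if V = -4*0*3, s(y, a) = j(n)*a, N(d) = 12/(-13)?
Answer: 0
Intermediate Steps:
n = 4
j(p) = -5/2 (j(p) = (1/2)*(-5) = -5/2)
N(d) = -12/13 (N(d) = 12*(-1/13) = -12/13)
s(y, a) = -5*a/2
V = 0 (V = 0*3 = 0)
V*(N(22) + s(23, 20)) = 0*(-12/13 - 5/2*20) = 0*(-12/13 - 50) = 0*(-662/13) = 0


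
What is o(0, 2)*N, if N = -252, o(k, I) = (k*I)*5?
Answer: 0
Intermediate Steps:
o(k, I) = 5*I*k (o(k, I) = (I*k)*5 = 5*I*k)
o(0, 2)*N = (5*2*0)*(-252) = 0*(-252) = 0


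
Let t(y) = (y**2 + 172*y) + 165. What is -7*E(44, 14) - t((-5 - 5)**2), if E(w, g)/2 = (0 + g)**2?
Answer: -30109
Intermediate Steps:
E(w, g) = 2*g**2 (E(w, g) = 2*(0 + g)**2 = 2*g**2)
t(y) = 165 + y**2 + 172*y
-7*E(44, 14) - t((-5 - 5)**2) = -14*14**2 - (165 + ((-5 - 5)**2)**2 + 172*(-5 - 5)**2) = -14*196 - (165 + ((-10)**2)**2 + 172*(-10)**2) = -7*392 - (165 + 100**2 + 172*100) = -2744 - (165 + 10000 + 17200) = -2744 - 1*27365 = -2744 - 27365 = -30109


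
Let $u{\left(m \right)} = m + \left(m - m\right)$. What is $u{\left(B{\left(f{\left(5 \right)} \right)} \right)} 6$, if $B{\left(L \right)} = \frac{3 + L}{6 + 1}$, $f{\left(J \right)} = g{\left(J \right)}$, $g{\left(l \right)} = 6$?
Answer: $\frac{54}{7} \approx 7.7143$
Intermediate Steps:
$f{\left(J \right)} = 6$
$B{\left(L \right)} = \frac{3}{7} + \frac{L}{7}$ ($B{\left(L \right)} = \frac{3 + L}{7} = \left(3 + L\right) \frac{1}{7} = \frac{3}{7} + \frac{L}{7}$)
$u{\left(m \right)} = m$ ($u{\left(m \right)} = m + 0 = m$)
$u{\left(B{\left(f{\left(5 \right)} \right)} \right)} 6 = \left(\frac{3}{7} + \frac{1}{7} \cdot 6\right) 6 = \left(\frac{3}{7} + \frac{6}{7}\right) 6 = \frac{9}{7} \cdot 6 = \frac{54}{7}$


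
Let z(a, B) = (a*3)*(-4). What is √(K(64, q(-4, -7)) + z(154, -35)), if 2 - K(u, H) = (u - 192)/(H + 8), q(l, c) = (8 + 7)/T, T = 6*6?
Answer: 41*I*√11110/101 ≈ 42.788*I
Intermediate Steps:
z(a, B) = -12*a (z(a, B) = (3*a)*(-4) = -12*a)
T = 36
q(l, c) = 5/12 (q(l, c) = (8 + 7)/36 = 15*(1/36) = 5/12)
K(u, H) = 2 - (-192 + u)/(8 + H) (K(u, H) = 2 - (u - 192)/(H + 8) = 2 - (-192 + u)/(8 + H))
√(K(64, q(-4, -7)) + z(154, -35)) = √((208 - 1*64 + 2*(5/12))/(8 + 5/12) - 12*154) = √((208 - 64 + ⅚)/(101/12) - 1848) = √((12/101)*(869/6) - 1848) = √(1738/101 - 1848) = √(-184910/101) = 41*I*√11110/101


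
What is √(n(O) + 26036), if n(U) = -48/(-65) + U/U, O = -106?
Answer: √110009445/65 ≈ 161.36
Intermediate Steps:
n(U) = 113/65 (n(U) = -48*(-1/65) + 1 = 48/65 + 1 = 113/65)
√(n(O) + 26036) = √(113/65 + 26036) = √(1692453/65) = √110009445/65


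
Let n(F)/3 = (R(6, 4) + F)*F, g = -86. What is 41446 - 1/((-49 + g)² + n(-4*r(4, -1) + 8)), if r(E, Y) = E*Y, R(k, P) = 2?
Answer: 832940261/20097 ≈ 41446.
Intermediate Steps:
n(F) = 3*F*(2 + F) (n(F) = 3*((2 + F)*F) = 3*(F*(2 + F)) = 3*F*(2 + F))
41446 - 1/((-49 + g)² + n(-4*r(4, -1) + 8)) = 41446 - 1/((-49 - 86)² + 3*(-16*(-1) + 8)*(2 + (-16*(-1) + 8))) = 41446 - 1/((-135)² + 3*(-4*(-4) + 8)*(2 + (-4*(-4) + 8))) = 41446 - 1/(18225 + 3*(16 + 8)*(2 + (16 + 8))) = 41446 - 1/(18225 + 3*24*(2 + 24)) = 41446 - 1/(18225 + 3*24*26) = 41446 - 1/(18225 + 1872) = 41446 - 1/20097 = 832940261/20097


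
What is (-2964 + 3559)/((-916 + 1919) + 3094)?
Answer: 35/241 ≈ 0.14523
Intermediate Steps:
(-2964 + 3559)/((-916 + 1919) + 3094) = 595/(1003 + 3094) = 595/4097 = 595*(1/4097) = 35/241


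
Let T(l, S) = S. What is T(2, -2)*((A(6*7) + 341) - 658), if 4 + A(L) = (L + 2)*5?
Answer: 202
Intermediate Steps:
A(L) = 6 + 5*L (A(L) = -4 + (L + 2)*5 = -4 + (2 + L)*5 = -4 + (10 + 5*L) = 6 + 5*L)
T(2, -2)*((A(6*7) + 341) - 658) = -2*(((6 + 5*(6*7)) + 341) - 658) = -2*(((6 + 5*42) + 341) - 658) = -2*(((6 + 210) + 341) - 658) = -2*((216 + 341) - 658) = -2*(557 - 658) = -2*(-101) = 202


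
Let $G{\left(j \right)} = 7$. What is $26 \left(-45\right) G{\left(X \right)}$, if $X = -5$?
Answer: $-8190$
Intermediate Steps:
$26 \left(-45\right) G{\left(X \right)} = 26 \left(-45\right) 7 = \left(-1170\right) 7 = -8190$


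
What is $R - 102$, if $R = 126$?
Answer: $24$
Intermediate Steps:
$R - 102 = 126 - 102 = 24$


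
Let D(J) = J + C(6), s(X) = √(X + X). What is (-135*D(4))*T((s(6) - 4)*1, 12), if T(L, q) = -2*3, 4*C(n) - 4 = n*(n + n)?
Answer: 18630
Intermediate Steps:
s(X) = √2*√X (s(X) = √(2*X) = √2*√X)
C(n) = 1 + n²/2 (C(n) = 1 + (n*(n + n))/4 = 1 + (n*(2*n))/4 = 1 + (2*n²)/4 = 1 + n²/2)
D(J) = 19 + J (D(J) = J + (1 + (½)*6²) = J + (1 + (½)*36) = J + (1 + 18) = J + 19 = 19 + J)
T(L, q) = -6
(-135*D(4))*T((s(6) - 4)*1, 12) = -135*(19 + 4)*(-6) = -135*23*(-6) = -3105*(-6) = 18630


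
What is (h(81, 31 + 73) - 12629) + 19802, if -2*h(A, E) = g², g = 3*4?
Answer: 7101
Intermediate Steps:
g = 12
h(A, E) = -72 (h(A, E) = -½*12² = -½*144 = -72)
(h(81, 31 + 73) - 12629) + 19802 = (-72 - 12629) + 19802 = -12701 + 19802 = 7101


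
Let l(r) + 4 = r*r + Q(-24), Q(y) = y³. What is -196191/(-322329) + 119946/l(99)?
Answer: -12624004359/432672961 ≈ -29.177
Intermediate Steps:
l(r) = -13828 + r² (l(r) = -4 + (r*r + (-24)³) = -4 + (r² - 13824) = -4 + (-13824 + r²) = -13828 + r²)
-196191/(-322329) + 119946/l(99) = -196191/(-322329) + 119946/(-13828 + 99²) = -196191*(-1/322329) + 119946/(-13828 + 9801) = 65397/107443 + 119946/(-4027) = 65397/107443 + 119946*(-1/4027) = 65397/107443 - 119946/4027 = -12624004359/432672961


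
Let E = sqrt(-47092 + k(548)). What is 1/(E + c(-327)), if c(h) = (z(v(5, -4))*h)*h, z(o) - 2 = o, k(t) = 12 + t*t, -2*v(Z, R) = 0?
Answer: 11881/2540832830 - sqrt(7034)/7622498490 ≈ 4.6650e-6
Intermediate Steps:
v(Z, R) = 0 (v(Z, R) = -1/2*0 = 0)
k(t) = 12 + t**2
z(o) = 2 + o
c(h) = 2*h**2 (c(h) = ((2 + 0)*h)*h = (2*h)*h = 2*h**2)
E = 6*sqrt(7034) (E = sqrt(-47092 + (12 + 548**2)) = sqrt(-47092 + (12 + 300304)) = sqrt(-47092 + 300316) = sqrt(253224) = 6*sqrt(7034) ≈ 503.21)
1/(E + c(-327)) = 1/(6*sqrt(7034) + 2*(-327)**2) = 1/(6*sqrt(7034) + 2*106929) = 1/(6*sqrt(7034) + 213858) = 1/(213858 + 6*sqrt(7034))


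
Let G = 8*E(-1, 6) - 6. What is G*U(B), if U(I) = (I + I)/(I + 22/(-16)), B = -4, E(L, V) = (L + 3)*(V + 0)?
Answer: 5760/43 ≈ 133.95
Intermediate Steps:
E(L, V) = V*(3 + L) (E(L, V) = (3 + L)*V = V*(3 + L))
U(I) = 2*I/(-11/8 + I) (U(I) = (2*I)/(I + 22*(-1/16)) = (2*I)/(I - 11/8) = (2*I)/(-11/8 + I) = 2*I/(-11/8 + I))
G = 90 (G = 8*(6*(3 - 1)) - 6 = 8*(6*2) - 6 = 8*12 - 6 = 96 - 6 = 90)
G*U(B) = 90*(16*(-4)/(-11 + 8*(-4))) = 90*(16*(-4)/(-11 - 32)) = 90*(16*(-4)/(-43)) = 90*(16*(-4)*(-1/43)) = 90*(64/43) = 5760/43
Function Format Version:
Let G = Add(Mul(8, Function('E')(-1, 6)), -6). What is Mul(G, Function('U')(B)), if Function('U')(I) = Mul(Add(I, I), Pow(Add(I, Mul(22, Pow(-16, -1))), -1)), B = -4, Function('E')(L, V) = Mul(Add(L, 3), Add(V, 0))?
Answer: Rational(5760, 43) ≈ 133.95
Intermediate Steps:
Function('E')(L, V) = Mul(V, Add(3, L)) (Function('E')(L, V) = Mul(Add(3, L), V) = Mul(V, Add(3, L)))
Function('U')(I) = Mul(2, I, Pow(Add(Rational(-11, 8), I), -1)) (Function('U')(I) = Mul(Mul(2, I), Pow(Add(I, Mul(22, Rational(-1, 16))), -1)) = Mul(Mul(2, I), Pow(Add(I, Rational(-11, 8)), -1)) = Mul(Mul(2, I), Pow(Add(Rational(-11, 8), I), -1)) = Mul(2, I, Pow(Add(Rational(-11, 8), I), -1)))
G = 90 (G = Add(Mul(8, Mul(6, Add(3, -1))), -6) = Add(Mul(8, Mul(6, 2)), -6) = Add(Mul(8, 12), -6) = Add(96, -6) = 90)
Mul(G, Function('U')(B)) = Mul(90, Mul(16, -4, Pow(Add(-11, Mul(8, -4)), -1))) = Mul(90, Mul(16, -4, Pow(Add(-11, -32), -1))) = Mul(90, Mul(16, -4, Pow(-43, -1))) = Mul(90, Mul(16, -4, Rational(-1, 43))) = Mul(90, Rational(64, 43)) = Rational(5760, 43)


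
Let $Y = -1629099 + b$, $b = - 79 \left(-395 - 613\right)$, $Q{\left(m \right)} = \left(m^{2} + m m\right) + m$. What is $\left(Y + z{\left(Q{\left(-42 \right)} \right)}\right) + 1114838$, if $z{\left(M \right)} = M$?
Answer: $-431143$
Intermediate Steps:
$Q{\left(m \right)} = m + 2 m^{2}$ ($Q{\left(m \right)} = \left(m^{2} + m^{2}\right) + m = 2 m^{2} + m = m + 2 m^{2}$)
$b = 79632$ ($b = \left(-79\right) \left(-1008\right) = 79632$)
$Y = -1549467$ ($Y = -1629099 + 79632 = -1549467$)
$\left(Y + z{\left(Q{\left(-42 \right)} \right)}\right) + 1114838 = \left(-1549467 - 42 \left(1 + 2 \left(-42\right)\right)\right) + 1114838 = \left(-1549467 - 42 \left(1 - 84\right)\right) + 1114838 = \left(-1549467 - -3486\right) + 1114838 = \left(-1549467 + 3486\right) + 1114838 = -1545981 + 1114838 = -431143$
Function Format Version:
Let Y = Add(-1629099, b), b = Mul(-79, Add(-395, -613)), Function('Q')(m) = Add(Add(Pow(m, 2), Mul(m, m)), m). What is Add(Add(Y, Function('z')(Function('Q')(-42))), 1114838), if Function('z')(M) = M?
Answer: -431143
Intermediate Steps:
Function('Q')(m) = Add(m, Mul(2, Pow(m, 2))) (Function('Q')(m) = Add(Add(Pow(m, 2), Pow(m, 2)), m) = Add(Mul(2, Pow(m, 2)), m) = Add(m, Mul(2, Pow(m, 2))))
b = 79632 (b = Mul(-79, -1008) = 79632)
Y = -1549467 (Y = Add(-1629099, 79632) = -1549467)
Add(Add(Y, Function('z')(Function('Q')(-42))), 1114838) = Add(Add(-1549467, Mul(-42, Add(1, Mul(2, -42)))), 1114838) = Add(Add(-1549467, Mul(-42, Add(1, -84))), 1114838) = Add(Add(-1549467, Mul(-42, -83)), 1114838) = Add(Add(-1549467, 3486), 1114838) = Add(-1545981, 1114838) = -431143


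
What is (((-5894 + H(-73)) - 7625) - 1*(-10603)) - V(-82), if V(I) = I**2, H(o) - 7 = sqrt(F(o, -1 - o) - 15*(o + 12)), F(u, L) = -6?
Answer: -9633 + 3*sqrt(101) ≈ -9602.8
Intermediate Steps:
H(o) = 7 + sqrt(-186 - 15*o) (H(o) = 7 + sqrt(-6 - 15*(o + 12)) = 7 + sqrt(-6 - 15*(12 + o)) = 7 + sqrt(-6 + (-180 - 15*o)) = 7 + sqrt(-186 - 15*o))
(((-5894 + H(-73)) - 7625) - 1*(-10603)) - V(-82) = (((-5894 + (7 + sqrt(-186 - 15*(-73)))) - 7625) - 1*(-10603)) - 1*(-82)**2 = (((-5894 + (7 + sqrt(-186 + 1095))) - 7625) + 10603) - 1*6724 = (((-5894 + (7 + sqrt(909))) - 7625) + 10603) - 6724 = (((-5894 + (7 + 3*sqrt(101))) - 7625) + 10603) - 6724 = (((-5887 + 3*sqrt(101)) - 7625) + 10603) - 6724 = ((-13512 + 3*sqrt(101)) + 10603) - 6724 = (-2909 + 3*sqrt(101)) - 6724 = -9633 + 3*sqrt(101)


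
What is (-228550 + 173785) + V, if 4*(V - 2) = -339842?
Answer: -279447/2 ≈ -1.3972e+5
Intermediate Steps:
V = -169917/2 (V = 2 + (¼)*(-339842) = 2 - 169921/2 = -169917/2 ≈ -84959.)
(-228550 + 173785) + V = (-228550 + 173785) - 169917/2 = -54765 - 169917/2 = -279447/2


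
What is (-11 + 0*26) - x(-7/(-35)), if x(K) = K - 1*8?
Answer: -16/5 ≈ -3.2000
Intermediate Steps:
x(K) = -8 + K (x(K) = K - 8 = -8 + K)
(-11 + 0*26) - x(-7/(-35)) = (-11 + 0*26) - (-8 - 7/(-35)) = (-11 + 0) - (-8 - 7*(-1/35)) = -11 - (-8 + ⅕) = -11 - 1*(-39/5) = -11 + 39/5 = -16/5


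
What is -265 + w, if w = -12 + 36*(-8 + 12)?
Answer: -133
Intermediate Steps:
w = 132 (w = -12 + 36*4 = -12 + 144 = 132)
-265 + w = -265 + 132 = -133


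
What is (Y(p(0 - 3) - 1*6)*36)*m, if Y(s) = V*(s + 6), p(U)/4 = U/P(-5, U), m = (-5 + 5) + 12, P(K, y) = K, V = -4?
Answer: -20736/5 ≈ -4147.2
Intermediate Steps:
m = 12 (m = 0 + 12 = 12)
p(U) = -4*U/5 (p(U) = 4*(U/(-5)) = 4*(U*(-⅕)) = 4*(-U/5) = -4*U/5)
Y(s) = -24 - 4*s (Y(s) = -4*(s + 6) = -4*(6 + s) = -24 - 4*s)
(Y(p(0 - 3) - 1*6)*36)*m = ((-24 - 4*(-4*(0 - 3)/5 - 1*6))*36)*12 = ((-24 - 4*(-⅘*(-3) - 6))*36)*12 = ((-24 - 4*(12/5 - 6))*36)*12 = ((-24 - 4*(-18/5))*36)*12 = ((-24 + 72/5)*36)*12 = -48/5*36*12 = -1728/5*12 = -20736/5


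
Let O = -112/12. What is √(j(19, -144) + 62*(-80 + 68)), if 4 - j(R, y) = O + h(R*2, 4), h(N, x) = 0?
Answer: 4*I*√411/3 ≈ 27.031*I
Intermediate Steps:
O = -28/3 (O = -112*1/12 = -28/3 ≈ -9.3333)
j(R, y) = 40/3 (j(R, y) = 4 - (-28/3 + 0) = 4 - 1*(-28/3) = 4 + 28/3 = 40/3)
√(j(19, -144) + 62*(-80 + 68)) = √(40/3 + 62*(-80 + 68)) = √(40/3 + 62*(-12)) = √(40/3 - 744) = √(-2192/3) = 4*I*√411/3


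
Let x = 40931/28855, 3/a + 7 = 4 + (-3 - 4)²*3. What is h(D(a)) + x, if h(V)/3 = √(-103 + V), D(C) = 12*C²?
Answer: 40931/28855 + 5*I*√2373/8 ≈ 1.4185 + 30.446*I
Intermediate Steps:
a = 1/48 (a = 3/(-7 + (4 + (-3 - 4)²*3)) = 3/(-7 + (4 + (-7)²*3)) = 3/(-7 + (4 + 49*3)) = 3/(-7 + (4 + 147)) = 3/(-7 + 151) = 3/144 = 3*(1/144) = 1/48 ≈ 0.020833)
x = 40931/28855 (x = 40931*(1/28855) = 40931/28855 ≈ 1.4185)
h(V) = 3*√(-103 + V)
h(D(a)) + x = 3*√(-103 + 12*(1/48)²) + 40931/28855 = 3*√(-103 + 12*(1/2304)) + 40931/28855 = 3*√(-103 + 1/192) + 40931/28855 = 3*√(-19775/192) + 40931/28855 = 3*(5*I*√2373/24) + 40931/28855 = 5*I*√2373/8 + 40931/28855 = 40931/28855 + 5*I*√2373/8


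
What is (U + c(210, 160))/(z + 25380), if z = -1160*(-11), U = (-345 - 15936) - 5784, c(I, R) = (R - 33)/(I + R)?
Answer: -8163923/14111800 ≈ -0.57852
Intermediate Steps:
c(I, R) = (-33 + R)/(I + R)
U = -22065 (U = -16281 - 5784 = -22065)
z = 12760
(U + c(210, 160))/(z + 25380) = (-22065 + (-33 + 160)/(210 + 160))/(12760 + 25380) = (-22065 + 127/370)/38140 = (-22065 + (1/370)*127)*(1/38140) = (-22065 + 127/370)*(1/38140) = -8163923/370*1/38140 = -8163923/14111800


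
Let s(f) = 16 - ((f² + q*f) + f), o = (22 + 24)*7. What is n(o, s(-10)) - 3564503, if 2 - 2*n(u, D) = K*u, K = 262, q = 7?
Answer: -3606684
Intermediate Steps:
o = 322 (o = 46*7 = 322)
s(f) = 16 - f² - 8*f (s(f) = 16 - ((f² + 7*f) + f) = 16 - (f² + 8*f) = 16 + (-f² - 8*f) = 16 - f² - 8*f)
n(u, D) = 1 - 131*u
n(o, s(-10)) - 3564503 = (1 - 131*322) - 3564503 = (1 - 42182) - 3564503 = -42181 - 3564503 = -3606684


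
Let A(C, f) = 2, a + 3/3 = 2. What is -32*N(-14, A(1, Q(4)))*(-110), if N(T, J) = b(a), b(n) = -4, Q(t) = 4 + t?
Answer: -14080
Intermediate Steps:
a = 1 (a = -1 + 2 = 1)
N(T, J) = -4
-32*N(-14, A(1, Q(4)))*(-110) = -32*(-4)*(-110) = 128*(-110) = -14080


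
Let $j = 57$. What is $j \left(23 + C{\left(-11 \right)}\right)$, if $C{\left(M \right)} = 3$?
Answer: $1482$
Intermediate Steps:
$j \left(23 + C{\left(-11 \right)}\right) = 57 \left(23 + 3\right) = 57 \cdot 26 = 1482$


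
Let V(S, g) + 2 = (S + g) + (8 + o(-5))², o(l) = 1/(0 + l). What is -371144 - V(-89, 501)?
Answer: -9290371/25 ≈ -3.7162e+5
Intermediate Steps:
o(l) = 1/l
V(S, g) = 1471/25 + S + g (V(S, g) = -2 + ((S + g) + (8 + 1/(-5))²) = -2 + ((S + g) + (8 - ⅕)²) = -2 + ((S + g) + (39/5)²) = -2 + ((S + g) + 1521/25) = -2 + (1521/25 + S + g) = 1471/25 + S + g)
-371144 - V(-89, 501) = -371144 - (1471/25 - 89 + 501) = -371144 - 1*11771/25 = -371144 - 11771/25 = -9290371/25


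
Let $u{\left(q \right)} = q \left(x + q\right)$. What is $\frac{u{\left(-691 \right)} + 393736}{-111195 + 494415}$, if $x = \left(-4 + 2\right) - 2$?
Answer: $\frac{97109}{42580} \approx 2.2806$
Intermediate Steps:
$x = -4$ ($x = -2 - 2 = -4$)
$u{\left(q \right)} = q \left(-4 + q\right)$
$\frac{u{\left(-691 \right)} + 393736}{-111195 + 494415} = \frac{- 691 \left(-4 - 691\right) + 393736}{-111195 + 494415} = \frac{\left(-691\right) \left(-695\right) + 393736}{383220} = \left(480245 + 393736\right) \frac{1}{383220} = 873981 \cdot \frac{1}{383220} = \frac{97109}{42580}$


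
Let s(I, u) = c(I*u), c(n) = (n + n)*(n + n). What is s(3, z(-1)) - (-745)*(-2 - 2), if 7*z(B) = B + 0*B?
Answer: -145984/49 ≈ -2979.3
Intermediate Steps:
z(B) = B/7 (z(B) = (B + 0*B)/7 = (B + 0)/7 = B/7)
c(n) = 4*n² (c(n) = (2*n)*(2*n) = 4*n²)
s(I, u) = 4*I²*u² (s(I, u) = 4*(I*u)² = 4*(I²*u²) = 4*I²*u²)
s(3, z(-1)) - (-745)*(-2 - 2) = 4*3²*((⅐)*(-1))² - (-745)*(-2 - 2) = 4*9*(-⅐)² - (-745)*(-4) = 4*9*(1/49) - 149*20 = 36/49 - 2980 = -145984/49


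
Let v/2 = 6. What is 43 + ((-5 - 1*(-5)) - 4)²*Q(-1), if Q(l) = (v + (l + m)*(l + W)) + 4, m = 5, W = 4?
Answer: 491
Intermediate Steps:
v = 12 (v = 2*6 = 12)
Q(l) = 16 + (4 + l)*(5 + l) (Q(l) = (12 + (l + 5)*(l + 4)) + 4 = (12 + (5 + l)*(4 + l)) + 4 = (12 + (4 + l)*(5 + l)) + 4 = 16 + (4 + l)*(5 + l))
43 + ((-5 - 1*(-5)) - 4)²*Q(-1) = 43 + ((-5 - 1*(-5)) - 4)²*(36 + (-1)² + 9*(-1)) = 43 + ((-5 + 5) - 4)²*(36 + 1 - 9) = 43 + (0 - 4)²*28 = 43 + (-4)²*28 = 43 + 16*28 = 43 + 448 = 491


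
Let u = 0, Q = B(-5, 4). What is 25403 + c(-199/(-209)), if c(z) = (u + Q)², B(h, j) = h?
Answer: 25428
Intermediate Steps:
Q = -5
c(z) = 25 (c(z) = (0 - 5)² = (-5)² = 25)
25403 + c(-199/(-209)) = 25403 + 25 = 25428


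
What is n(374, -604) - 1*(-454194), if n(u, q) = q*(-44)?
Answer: 480770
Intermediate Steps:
n(u, q) = -44*q
n(374, -604) - 1*(-454194) = -44*(-604) - 1*(-454194) = 26576 + 454194 = 480770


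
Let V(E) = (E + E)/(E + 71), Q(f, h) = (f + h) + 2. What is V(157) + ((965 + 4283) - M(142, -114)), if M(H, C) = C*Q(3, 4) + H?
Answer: 699205/114 ≈ 6133.4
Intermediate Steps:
Q(f, h) = 2 + f + h
M(H, C) = H + 9*C (M(H, C) = C*(2 + 3 + 4) + H = C*9 + H = 9*C + H = H + 9*C)
V(E) = 2*E/(71 + E) (V(E) = (2*E)/(71 + E) = 2*E/(71 + E))
V(157) + ((965 + 4283) - M(142, -114)) = 2*157/(71 + 157) + ((965 + 4283) - (142 + 9*(-114))) = 2*157/228 + (5248 - (142 - 1026)) = 2*157*(1/228) + (5248 - 1*(-884)) = 157/114 + (5248 + 884) = 157/114 + 6132 = 699205/114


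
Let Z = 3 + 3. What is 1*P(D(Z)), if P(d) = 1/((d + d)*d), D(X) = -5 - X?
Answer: 1/242 ≈ 0.0041322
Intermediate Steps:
Z = 6
P(d) = 1/(2*d²) (P(d) = 1/(((2*d))*d) = (1/(2*d))/d = 1/(2*d²))
1*P(D(Z)) = 1*(1/(2*(-5 - 1*6)²)) = 1*(1/(2*(-5 - 6)²)) = 1*((½)/(-11)²) = 1*((½)*(1/121)) = 1*(1/242) = 1/242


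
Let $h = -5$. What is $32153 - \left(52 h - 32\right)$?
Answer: $32445$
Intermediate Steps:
$32153 - \left(52 h - 32\right) = 32153 - \left(52 \left(-5\right) - 32\right) = 32153 - \left(-260 - 32\right) = 32153 - -292 = 32153 + 292 = 32445$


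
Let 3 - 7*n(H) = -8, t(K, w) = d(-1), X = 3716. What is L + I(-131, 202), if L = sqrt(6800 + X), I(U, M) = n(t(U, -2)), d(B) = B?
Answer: 11/7 + 2*sqrt(2629) ≈ 104.12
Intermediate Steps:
t(K, w) = -1
n(H) = 11/7 (n(H) = 3/7 - 1/7*(-8) = 3/7 + 8/7 = 11/7)
I(U, M) = 11/7
L = 2*sqrt(2629) (L = sqrt(6800 + 3716) = sqrt(10516) = 2*sqrt(2629) ≈ 102.55)
L + I(-131, 202) = 2*sqrt(2629) + 11/7 = 11/7 + 2*sqrt(2629)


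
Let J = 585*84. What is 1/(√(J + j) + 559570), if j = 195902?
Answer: 279785/156559169929 - √245042/313118339858 ≈ 1.7855e-6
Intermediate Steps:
J = 49140
1/(√(J + j) + 559570) = 1/(√(49140 + 195902) + 559570) = 1/(√245042 + 559570) = 1/(559570 + √245042)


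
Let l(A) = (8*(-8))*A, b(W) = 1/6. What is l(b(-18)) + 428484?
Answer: 1285420/3 ≈ 4.2847e+5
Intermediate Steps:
b(W) = 1/6
l(A) = -64*A
l(b(-18)) + 428484 = -64*1/6 + 428484 = -32/3 + 428484 = 1285420/3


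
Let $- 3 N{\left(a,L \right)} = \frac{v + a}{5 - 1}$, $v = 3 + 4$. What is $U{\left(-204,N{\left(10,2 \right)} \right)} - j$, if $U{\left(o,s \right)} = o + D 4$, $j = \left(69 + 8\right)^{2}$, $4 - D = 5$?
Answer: $-6137$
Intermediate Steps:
$v = 7$
$D = -1$ ($D = 4 - 5 = -1$)
$j = 5929$ ($j = 77^{2} = 5929$)
$N{\left(a,L \right)} = - \frac{7}{12} - \frac{a}{12}$ ($N{\left(a,L \right)} = - \frac{\left(7 + a\right) \frac{1}{5 - 1}}{3} = - \frac{\left(7 + a\right) \frac{1}{4}}{3} = - \frac{\frac{7}{4} + \frac{a}{4}}{3} = - \frac{7}{12} - \frac{a}{12}$)
$U{\left(o,s \right)} = -4 + o$ ($U{\left(o,s \right)} = o - 4 = -4 + o$)
$U{\left(-204,N{\left(10,2 \right)} \right)} - j = \left(-4 - 204\right) - 5929 = -208 - 5929 = -6137$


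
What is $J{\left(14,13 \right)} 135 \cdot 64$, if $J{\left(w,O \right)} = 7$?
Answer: $60480$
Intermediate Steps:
$J{\left(14,13 \right)} 135 \cdot 64 = 7 \cdot 135 \cdot 64 = 945 \cdot 64 = 60480$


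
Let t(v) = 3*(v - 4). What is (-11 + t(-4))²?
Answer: 1225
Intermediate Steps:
t(v) = -12 + 3*v (t(v) = 3*(-4 + v) = -12 + 3*v)
(-11 + t(-4))² = (-11 + (-12 + 3*(-4)))² = (-11 + (-12 - 12))² = (-11 - 24)² = (-35)² = 1225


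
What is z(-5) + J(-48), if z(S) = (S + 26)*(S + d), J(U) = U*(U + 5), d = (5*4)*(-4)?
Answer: 279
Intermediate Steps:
d = -80 (d = 20*(-4) = -80)
J(U) = U*(5 + U)
z(S) = (-80 + S)*(26 + S) (z(S) = (S + 26)*(S - 80) = (26 + S)*(-80 + S) = (-80 + S)*(26 + S))
z(-5) + J(-48) = (-2080 + (-5)² - 54*(-5)) - 48*(5 - 48) = (-2080 + 25 + 270) - 48*(-43) = -1785 + 2064 = 279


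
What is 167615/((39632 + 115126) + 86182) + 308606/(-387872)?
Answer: -33365587/333763856 ≈ -0.099968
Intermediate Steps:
167615/((39632 + 115126) + 86182) + 308606/(-387872) = 167615/(154758 + 86182) + 308606*(-1/387872) = 167615/240940 - 154303/193936 = 167615*(1/240940) - 154303/193936 = 4789/6884 - 154303/193936 = -33365587/333763856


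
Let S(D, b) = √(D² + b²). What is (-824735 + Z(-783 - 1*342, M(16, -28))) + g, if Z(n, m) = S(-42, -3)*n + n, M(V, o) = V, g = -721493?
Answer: -1547353 - 3375*√197 ≈ -1.5947e+6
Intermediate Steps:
Z(n, m) = n + 3*n*√197 (Z(n, m) = √((-42)² + (-3)²)*n + n = √(1764 + 9)*n + n = √1773*n + n = (3*√197)*n + n = 3*n*√197 + n = n + 3*n*√197)
(-824735 + Z(-783 - 1*342, M(16, -28))) + g = (-824735 + (-783 - 1*342)*(1 + 3*√197)) - 721493 = (-824735 + (-783 - 342)*(1 + 3*√197)) - 721493 = (-824735 - 1125*(1 + 3*√197)) - 721493 = (-824735 + (-1125 - 3375*√197)) - 721493 = (-825860 - 3375*√197) - 721493 = -1547353 - 3375*√197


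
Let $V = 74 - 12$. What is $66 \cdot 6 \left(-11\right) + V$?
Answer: $-4294$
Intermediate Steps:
$V = 62$
$66 \cdot 6 \left(-11\right) + V = 66 \cdot 6 \left(-11\right) + 62 = 66 \left(-66\right) + 62 = -4356 + 62 = -4294$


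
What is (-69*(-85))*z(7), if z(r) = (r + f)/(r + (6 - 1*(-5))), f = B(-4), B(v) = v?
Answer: 1955/2 ≈ 977.50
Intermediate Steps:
f = -4
z(r) = (-4 + r)/(11 + r) (z(r) = (r - 4)/(r + (6 - 1*(-5))) = (-4 + r)/(r + (6 + 5)) = (-4 + r)/(r + 11) = (-4 + r)/(11 + r))
(-69*(-85))*z(7) = (-69*(-85))*((-4 + 7)/(11 + 7)) = 5865*(3/18) = 5865*((1/18)*3) = 5865*(1/6) = 1955/2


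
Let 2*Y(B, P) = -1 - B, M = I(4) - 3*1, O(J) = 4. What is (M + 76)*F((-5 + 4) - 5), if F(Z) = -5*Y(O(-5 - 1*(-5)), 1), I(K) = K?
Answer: 1925/2 ≈ 962.50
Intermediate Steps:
M = 1 (M = 4 - 3*1 = 4 - 3 = 1)
Y(B, P) = -½ - B/2 (Y(B, P) = (-1 - B)/2 = -½ - B/2)
F(Z) = 25/2 (F(Z) = -5*(-½ - ½*4) = -5*(-½ - 2) = -5*(-5/2) = 25/2)
(M + 76)*F((-5 + 4) - 5) = (1 + 76)*(25/2) = 77*(25/2) = 1925/2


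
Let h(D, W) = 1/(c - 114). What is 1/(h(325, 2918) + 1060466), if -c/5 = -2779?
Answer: 13781/14614281947 ≈ 9.4298e-7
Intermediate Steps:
c = 13895 (c = -5*(-2779) = 13895)
h(D, W) = 1/13781 (h(D, W) = 1/(13895 - 114) = 1/13781)
1/(h(325, 2918) + 1060466) = 1/(1/13781 + 1060466) = 1/(14614281947/13781) = 13781/14614281947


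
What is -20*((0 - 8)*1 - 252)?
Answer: 5200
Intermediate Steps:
-20*((0 - 8)*1 - 252) = -20*(-8*1 - 252) = -20*(-8 - 252) = -20*(-260) = 5200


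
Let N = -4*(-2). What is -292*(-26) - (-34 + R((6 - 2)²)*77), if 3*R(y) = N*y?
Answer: 13022/3 ≈ 4340.7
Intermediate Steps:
N = 8
R(y) = 8*y/3 (R(y) = (8*y)/3 = 8*y/3)
-292*(-26) - (-34 + R((6 - 2)²)*77) = -292*(-26) - (-34 + (8*(6 - 2)²/3)*77) = 7592 - (-34 + ((8/3)*4²)*77) = 7592 - (-34 + ((8/3)*16)*77) = 7592 - (-34 + (128/3)*77) = 7592 - (-34 + 9856/3) = 7592 - 1*9754/3 = 7592 - 9754/3 = 13022/3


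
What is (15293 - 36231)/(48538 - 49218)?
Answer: 10469/340 ≈ 30.791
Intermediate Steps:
(15293 - 36231)/(48538 - 49218) = -20938/(-680) = -20938*(-1/680) = 10469/340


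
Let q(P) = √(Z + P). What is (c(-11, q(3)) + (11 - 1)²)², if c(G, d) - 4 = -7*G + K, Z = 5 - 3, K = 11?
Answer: 36864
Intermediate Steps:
Z = 2
q(P) = √(2 + P)
c(G, d) = 15 - 7*G (c(G, d) = 4 + (-7*G + 11) = 4 + (11 - 7*G) = 15 - 7*G)
(c(-11, q(3)) + (11 - 1)²)² = ((15 - 7*(-11)) + (11 - 1)²)² = ((15 + 77) + 10²)² = (92 + 100)² = 192² = 36864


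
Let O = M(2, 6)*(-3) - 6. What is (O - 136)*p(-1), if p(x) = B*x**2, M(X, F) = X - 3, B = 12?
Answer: -1668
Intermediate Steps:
M(X, F) = -3 + X
p(x) = 12*x**2
O = -3 (O = (-3 + 2)*(-3) - 6 = -1*(-3) - 6 = 3 - 6 = -3)
(O - 136)*p(-1) = (-3 - 136)*(12*(-1)**2) = -1668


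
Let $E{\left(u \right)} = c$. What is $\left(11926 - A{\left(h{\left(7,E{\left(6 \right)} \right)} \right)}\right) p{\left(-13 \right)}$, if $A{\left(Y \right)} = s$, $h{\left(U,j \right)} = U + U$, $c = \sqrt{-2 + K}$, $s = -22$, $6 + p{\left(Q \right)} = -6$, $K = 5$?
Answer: $-143376$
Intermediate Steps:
$p{\left(Q \right)} = -12$ ($p{\left(Q \right)} = -6 - 6 = -12$)
$c = \sqrt{3}$ ($c = \sqrt{-2 + 5} = \sqrt{3} \approx 1.732$)
$E{\left(u \right)} = \sqrt{3}$
$h{\left(U,j \right)} = 2 U$
$A{\left(Y \right)} = -22$
$\left(11926 - A{\left(h{\left(7,E{\left(6 \right)} \right)} \right)}\right) p{\left(-13 \right)} = \left(11926 - -22\right) \left(-12\right) = \left(11926 + 22\right) \left(-12\right) = 11948 \left(-12\right) = -143376$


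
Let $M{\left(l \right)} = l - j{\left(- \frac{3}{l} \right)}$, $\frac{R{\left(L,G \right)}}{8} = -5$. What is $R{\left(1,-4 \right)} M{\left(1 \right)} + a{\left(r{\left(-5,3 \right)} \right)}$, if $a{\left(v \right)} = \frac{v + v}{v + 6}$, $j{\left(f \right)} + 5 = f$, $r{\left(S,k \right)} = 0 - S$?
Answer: $- \frac{3950}{11} \approx -359.09$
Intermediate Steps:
$R{\left(L,G \right)} = -40$ ($R{\left(L,G \right)} = 8 \left(-5\right) = -40$)
$r{\left(S,k \right)} = - S$
$j{\left(f \right)} = -5 + f$
$M{\left(l \right)} = 5 + l + \frac{3}{l}$ ($M{\left(l \right)} = l - \left(-5 - \frac{3}{l}\right) = l + \left(5 + \frac{3}{l}\right) = 5 + l + \frac{3}{l}$)
$a{\left(v \right)} = \frac{2 v}{6 + v}$
$R{\left(1,-4 \right)} M{\left(1 \right)} + a{\left(r{\left(-5,3 \right)} \right)} = - 40 \left(5 + 1 + \frac{3}{1}\right) + \frac{2 \left(\left(-1\right) \left(-5\right)\right)}{6 - -5} = - 40 \left(5 + 1 + 3 \cdot 1\right) + 2 \cdot 5 \frac{1}{6 + 5} = - 40 \left(5 + 1 + 3\right) + 2 \cdot 5 \cdot \frac{1}{11} = \left(-40\right) 9 + 2 \cdot 5 \cdot \frac{1}{11} = -360 + \frac{10}{11} = - \frac{3950}{11}$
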